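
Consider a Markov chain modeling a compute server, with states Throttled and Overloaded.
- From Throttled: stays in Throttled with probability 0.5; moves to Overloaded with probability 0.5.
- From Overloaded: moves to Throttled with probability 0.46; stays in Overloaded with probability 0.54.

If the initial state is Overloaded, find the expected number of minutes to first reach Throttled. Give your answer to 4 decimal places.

Let t(s) be the expected number of minutes to first reach Throttled from state s, with t(Throttled) = 0. Conditioning on the first minute:
t(Overloaded) = 1 + 0.54·t(Overloaded)
Solving: t(Overloaded) = 2.1739.
Expected minutes from Overloaded to Throttled: 2.1739.

2.1739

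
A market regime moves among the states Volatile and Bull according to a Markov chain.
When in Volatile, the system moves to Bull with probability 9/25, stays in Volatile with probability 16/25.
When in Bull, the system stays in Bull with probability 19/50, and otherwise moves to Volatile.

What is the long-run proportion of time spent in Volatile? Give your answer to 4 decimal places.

0.6327

Let the stationary distribution be π with π = πP and π_1 + π_2 = 1.
π_1 = 0.64·π_1 + 0.62·π_2
Solving with the normalization constraint gives π = (0.6327, 0.3673).
So the stationary probability of Volatile is 0.6327.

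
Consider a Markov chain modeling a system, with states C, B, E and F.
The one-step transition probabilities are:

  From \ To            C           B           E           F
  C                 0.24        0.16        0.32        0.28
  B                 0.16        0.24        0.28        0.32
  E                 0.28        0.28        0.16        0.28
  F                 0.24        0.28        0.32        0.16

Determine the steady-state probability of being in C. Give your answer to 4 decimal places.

Let the stationary distribution be π with π = πP and π_1 + π_2 + π_3 + π_4 = 1.
π_1 = 0.24·π_1 + 0.16·π_2 + 0.28·π_3 + 0.24·π_4
π_2 = 0.16·π_1 + 0.24·π_2 + 0.28·π_3 + 0.28·π_4
π_3 = 0.32·π_1 + 0.28·π_2 + 0.16·π_3 + 0.32·π_4
Solving with the normalization constraint gives π = (0.2313, 0.2425, 0.2675, 0.2587).
So the stationary probability of C is 0.2313.

0.2313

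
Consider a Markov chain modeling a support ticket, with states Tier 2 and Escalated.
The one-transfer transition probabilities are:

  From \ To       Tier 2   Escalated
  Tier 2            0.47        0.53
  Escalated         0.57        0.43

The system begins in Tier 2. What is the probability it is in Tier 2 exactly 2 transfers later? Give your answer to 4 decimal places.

0.5230

Sum over the intermediate state after 1 transfer:
P = P(Tier 2→Tier 2)·P(Tier 2→Tier 2) + P(Tier 2→Escalated)·P(Escalated→Tier 2)
  = 0.47×0.47 + 0.53×0.57
  = 0.2209 + 0.3021 = 0.5230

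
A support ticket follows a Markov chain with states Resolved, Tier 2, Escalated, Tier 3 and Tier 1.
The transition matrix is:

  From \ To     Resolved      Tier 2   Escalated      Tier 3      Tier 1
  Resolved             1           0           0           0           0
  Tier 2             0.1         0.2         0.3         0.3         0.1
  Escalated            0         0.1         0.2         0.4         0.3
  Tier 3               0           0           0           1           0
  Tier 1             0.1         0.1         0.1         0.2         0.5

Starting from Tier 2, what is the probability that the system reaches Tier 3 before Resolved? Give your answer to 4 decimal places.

Let h(s) be the probability of absorption at Tier 3 starting from transient state s. Then h(Tier 3) = 1 and h(Resolved) = 0. By first-step analysis:
h(Tier 2) = 0.1·0 + 0.2·h(Tier 2) + 0.3·h(Escalated) + 0.3·1 + 0.1·h(Tier 1)
h(Escalated) = 0.1·h(Tier 2) + 0.2·h(Escalated) + 0.4·1 + 0.3·h(Tier 1)
h(Tier 1) = 0.1·0 + 0.1·h(Tier 2) + 0.1·h(Escalated) + 0.2·1 + 0.5·h(Tier 1)
Solving: h(Tier 2) = 0.7947, h(Escalated) = 0.8745, h(Tier 1) = 0.7338.
Starting from Tier 2, the probability is 0.7947.

0.7947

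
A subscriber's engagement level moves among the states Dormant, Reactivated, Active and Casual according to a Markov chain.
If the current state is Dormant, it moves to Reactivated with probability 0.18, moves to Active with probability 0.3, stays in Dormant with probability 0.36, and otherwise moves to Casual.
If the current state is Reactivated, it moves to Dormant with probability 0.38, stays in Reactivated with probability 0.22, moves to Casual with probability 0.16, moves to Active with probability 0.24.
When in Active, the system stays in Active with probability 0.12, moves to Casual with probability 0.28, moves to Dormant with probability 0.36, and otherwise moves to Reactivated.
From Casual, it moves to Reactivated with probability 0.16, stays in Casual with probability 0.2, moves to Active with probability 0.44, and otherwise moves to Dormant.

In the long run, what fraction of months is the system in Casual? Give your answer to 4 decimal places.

0.2001

Let the stationary distribution be π with π = πP and π_1 + π_2 + π_3 + π_4 = 1.
π_1 = 0.36·π_1 + 0.38·π_2 + 0.36·π_3 + 0.2·π_4
π_2 = 0.18·π_1 + 0.22·π_2 + 0.24·π_3 + 0.16·π_4
π_3 = 0.3·π_1 + 0.24·π_2 + 0.12·π_3 + 0.44·π_4
Solving with the normalization constraint gives π = (0.3320, 0.2001, 0.2678, 0.2001).
So the stationary probability of Casual is 0.2001.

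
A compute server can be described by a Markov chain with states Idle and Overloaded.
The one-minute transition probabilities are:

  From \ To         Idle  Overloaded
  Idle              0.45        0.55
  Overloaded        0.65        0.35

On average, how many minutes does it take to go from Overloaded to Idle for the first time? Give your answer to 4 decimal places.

1.5385

Let t(s) be the expected number of minutes to first reach Idle from state s, with t(Idle) = 0. Conditioning on the first minute:
t(Overloaded) = 1 + 0.35·t(Overloaded)
Solving: t(Overloaded) = 1.5385.
Expected minutes from Overloaded to Idle: 1.5385.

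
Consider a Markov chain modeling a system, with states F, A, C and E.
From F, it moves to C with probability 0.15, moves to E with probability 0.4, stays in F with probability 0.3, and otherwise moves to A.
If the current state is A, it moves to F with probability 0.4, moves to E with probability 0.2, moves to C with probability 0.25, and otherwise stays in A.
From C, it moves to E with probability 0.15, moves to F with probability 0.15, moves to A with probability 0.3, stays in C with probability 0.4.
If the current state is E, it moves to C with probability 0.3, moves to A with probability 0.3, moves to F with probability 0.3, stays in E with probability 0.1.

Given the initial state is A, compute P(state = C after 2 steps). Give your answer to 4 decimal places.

Propagate the distribution vector 2 steps from A.
After 0 steps: (0.0000, 1.0000, 0.0000, 0.0000)
After 1 step: (0.4000, 0.1500, 0.2500, 0.2000)
After 2 steps: (0.2775, 0.2175, 0.2575, 0.2475)
P(in C after 2 steps) = 0.2575

0.2575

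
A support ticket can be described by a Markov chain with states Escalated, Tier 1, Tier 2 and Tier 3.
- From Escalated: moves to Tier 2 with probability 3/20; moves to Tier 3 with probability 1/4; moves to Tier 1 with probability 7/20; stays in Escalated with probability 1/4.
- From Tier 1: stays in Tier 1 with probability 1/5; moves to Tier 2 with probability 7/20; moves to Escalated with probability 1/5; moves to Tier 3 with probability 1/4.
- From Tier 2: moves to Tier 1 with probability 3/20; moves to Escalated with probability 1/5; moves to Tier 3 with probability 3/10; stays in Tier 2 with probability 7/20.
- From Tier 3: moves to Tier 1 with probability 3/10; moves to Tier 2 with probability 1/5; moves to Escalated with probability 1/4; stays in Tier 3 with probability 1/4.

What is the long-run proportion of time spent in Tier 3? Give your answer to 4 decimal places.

Let the stationary distribution be π with π = πP and π_1 + π_2 + π_3 + π_4 = 1.
π_1 = 0.25·π_1 + 0.2·π_2 + 0.2·π_3 + 0.25·π_4
π_2 = 0.35·π_1 + 0.2·π_2 + 0.15·π_3 + 0.3·π_4
π_3 = 0.15·π_1 + 0.35·π_2 + 0.35·π_3 + 0.2·π_4
Solving with the normalization constraint gives π = (0.2244, 0.2467, 0.2656, 0.2633).
So the stationary probability of Tier 3 is 0.2633.

0.2633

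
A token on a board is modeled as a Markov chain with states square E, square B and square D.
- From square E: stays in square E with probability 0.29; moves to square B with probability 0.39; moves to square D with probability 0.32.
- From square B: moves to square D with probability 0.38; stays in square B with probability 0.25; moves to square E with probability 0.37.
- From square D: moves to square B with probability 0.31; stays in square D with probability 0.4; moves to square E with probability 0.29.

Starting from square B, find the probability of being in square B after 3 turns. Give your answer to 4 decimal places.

0.3153

Propagate the distribution vector 3 turns from square B.
After 0 turns: (0.0000, 1.0000, 0.0000)
After 1 turn: (0.3700, 0.2500, 0.3800)
After 2 turns: (0.3100, 0.3246, 0.3654)
After 3 turns: (0.3160, 0.3153, 0.3687)
P(in square B after 3 turns) = 0.3153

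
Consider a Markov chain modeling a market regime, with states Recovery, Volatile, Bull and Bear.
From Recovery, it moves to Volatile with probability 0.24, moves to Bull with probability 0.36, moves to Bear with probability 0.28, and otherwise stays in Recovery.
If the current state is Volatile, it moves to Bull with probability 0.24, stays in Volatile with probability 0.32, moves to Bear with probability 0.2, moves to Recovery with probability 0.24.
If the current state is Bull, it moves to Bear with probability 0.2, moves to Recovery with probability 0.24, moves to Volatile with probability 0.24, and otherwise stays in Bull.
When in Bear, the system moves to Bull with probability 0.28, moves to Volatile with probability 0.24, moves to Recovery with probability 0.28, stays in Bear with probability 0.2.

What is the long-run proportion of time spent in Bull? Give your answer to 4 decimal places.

Let the stationary distribution be π with π = πP and π_1 + π_2 + π_3 + π_4 = 1.
π_1 = 0.12·π_1 + 0.24·π_2 + 0.24·π_3 + 0.28·π_4
π_2 = 0.24·π_1 + 0.32·π_2 + 0.24·π_3 + 0.24·π_4
π_3 = 0.36·π_1 + 0.24·π_2 + 0.32·π_3 + 0.28·π_4
Solving with the normalization constraint gives π = (0.2221, 0.2609, 0.2993, 0.2178).
So the stationary probability of Bull is 0.2993.

0.2993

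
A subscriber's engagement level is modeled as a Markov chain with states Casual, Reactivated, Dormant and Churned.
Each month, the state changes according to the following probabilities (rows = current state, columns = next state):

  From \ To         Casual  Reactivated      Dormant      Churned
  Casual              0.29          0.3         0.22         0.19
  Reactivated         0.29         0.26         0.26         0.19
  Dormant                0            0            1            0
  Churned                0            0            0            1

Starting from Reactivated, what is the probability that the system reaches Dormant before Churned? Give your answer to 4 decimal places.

0.5666

Let h(s) be the probability of absorption at Dormant starting from transient state s. Then h(Dormant) = 1 and h(Churned) = 0. By first-step analysis:
h(Casual) = 0.29·h(Casual) + 0.3·h(Reactivated) + 0.22·1 + 0.19·0
h(Reactivated) = 0.29·h(Casual) + 0.26·h(Reactivated) + 0.26·1 + 0.19·0
Solving: h(Casual) = 0.5493, h(Reactivated) = 0.5666.
Starting from Reactivated, the probability is 0.5666.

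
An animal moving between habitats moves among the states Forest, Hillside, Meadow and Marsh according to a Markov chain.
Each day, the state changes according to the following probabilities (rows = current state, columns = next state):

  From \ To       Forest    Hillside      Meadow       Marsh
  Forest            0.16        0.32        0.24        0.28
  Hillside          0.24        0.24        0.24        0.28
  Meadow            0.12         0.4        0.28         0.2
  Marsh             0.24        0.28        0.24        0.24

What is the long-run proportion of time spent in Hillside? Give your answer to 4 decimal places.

0.3056

Let the stationary distribution be π with π = πP and π_1 + π_2 + π_3 + π_4 = 1.
π_1 = 0.16·π_1 + 0.24·π_2 + 0.12·π_3 + 0.24·π_4
π_2 = 0.32·π_1 + 0.24·π_2 + 0.4·π_3 + 0.28·π_4
π_3 = 0.24·π_1 + 0.24·π_2 + 0.28·π_3 + 0.24·π_4
Solving with the normalization constraint gives π = (0.1944, 0.3056, 0.2500, 0.2500).
So the stationary probability of Hillside is 0.3056.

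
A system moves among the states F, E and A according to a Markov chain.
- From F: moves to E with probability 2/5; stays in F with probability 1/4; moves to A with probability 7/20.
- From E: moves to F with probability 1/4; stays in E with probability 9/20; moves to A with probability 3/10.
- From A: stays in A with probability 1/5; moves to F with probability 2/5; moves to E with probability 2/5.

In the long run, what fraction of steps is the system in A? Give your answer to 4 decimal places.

Let the stationary distribution be π with π = πP and π_1 + π_2 + π_3 = 1.
π_1 = 0.25·π_1 + 0.25·π_2 + 0.4·π_3
π_2 = 0.4·π_1 + 0.45·π_2 + 0.4·π_3
Solving with the normalization constraint gives π = (0.2929, 0.4211, 0.2860).
So the stationary probability of A is 0.2860.

0.2860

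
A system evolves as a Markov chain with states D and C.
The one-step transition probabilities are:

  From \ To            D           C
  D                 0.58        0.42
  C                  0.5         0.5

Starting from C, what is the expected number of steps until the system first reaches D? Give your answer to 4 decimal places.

Let t(s) be the expected number of steps to first reach D from state s, with t(D) = 0. Conditioning on the first step:
t(C) = 1 + 0.5·t(C)
Solving: t(C) = 2.0000.
Expected steps from C to D: 2.0000.

2.0000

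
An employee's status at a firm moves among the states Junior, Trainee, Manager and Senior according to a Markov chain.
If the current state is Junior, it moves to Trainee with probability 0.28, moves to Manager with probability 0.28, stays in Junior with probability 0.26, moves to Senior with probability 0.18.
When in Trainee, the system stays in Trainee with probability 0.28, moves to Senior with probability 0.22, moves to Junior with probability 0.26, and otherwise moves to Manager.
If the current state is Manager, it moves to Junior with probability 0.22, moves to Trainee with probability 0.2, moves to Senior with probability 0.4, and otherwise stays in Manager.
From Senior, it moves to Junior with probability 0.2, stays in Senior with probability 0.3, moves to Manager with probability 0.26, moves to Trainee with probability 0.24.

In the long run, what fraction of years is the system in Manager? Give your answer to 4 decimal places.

0.2404

Let the stationary distribution be π with π = πP and π_1 + π_2 + π_3 + π_4 = 1.
π_1 = 0.26·π_1 + 0.26·π_2 + 0.22·π_3 + 0.2·π_4
π_2 = 0.28·π_1 + 0.28·π_2 + 0.2·π_3 + 0.24·π_4
π_3 = 0.28·π_1 + 0.24·π_2 + 0.18·π_3 + 0.26·π_4
Solving with the normalization constraint gives π = (0.2338, 0.2497, 0.2404, 0.2760).
So the stationary probability of Manager is 0.2404.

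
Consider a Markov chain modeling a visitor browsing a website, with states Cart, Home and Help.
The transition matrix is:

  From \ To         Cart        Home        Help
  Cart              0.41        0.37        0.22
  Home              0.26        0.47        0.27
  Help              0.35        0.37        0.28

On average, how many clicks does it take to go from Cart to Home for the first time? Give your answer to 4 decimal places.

2.7027

Let t(s) be the expected number of clicks to first reach Home from state s, with t(Home) = 0. Conditioning on the first click:
t(Cart) = 1 + 0.41·t(Cart) + 0.22·t(Help)
t(Help) = 1 + 0.35·t(Cart) + 0.28·t(Help)
Solving: t(Cart) = 2.7027, t(Help) = 2.7027.
Expected clicks from Cart to Home: 2.7027.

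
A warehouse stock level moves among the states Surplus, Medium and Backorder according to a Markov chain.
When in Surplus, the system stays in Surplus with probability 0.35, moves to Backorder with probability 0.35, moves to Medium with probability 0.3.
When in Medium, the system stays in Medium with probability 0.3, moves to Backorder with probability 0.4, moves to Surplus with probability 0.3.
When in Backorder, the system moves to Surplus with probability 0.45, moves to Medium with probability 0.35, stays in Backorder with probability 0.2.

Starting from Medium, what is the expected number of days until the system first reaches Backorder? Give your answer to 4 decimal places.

2.6027

Let t(s) be the expected number of days to first reach Backorder from state s, with t(Backorder) = 0. Conditioning on the first day:
t(Surplus) = 1 + 0.35·t(Surplus) + 0.3·t(Medium)
t(Medium) = 1 + 0.3·t(Surplus) + 0.3·t(Medium)
Solving: t(Surplus) = 2.7397, t(Medium) = 2.6027.
Expected days from Medium to Backorder: 2.6027.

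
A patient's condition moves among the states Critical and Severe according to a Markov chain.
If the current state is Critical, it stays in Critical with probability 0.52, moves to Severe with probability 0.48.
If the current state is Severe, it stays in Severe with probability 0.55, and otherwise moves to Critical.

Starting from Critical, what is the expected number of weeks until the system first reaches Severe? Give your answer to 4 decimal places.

Let t(s) be the expected number of weeks to first reach Severe from state s, with t(Severe) = 0. Conditioning on the first week:
t(Critical) = 1 + 0.52·t(Critical)
Solving: t(Critical) = 2.0833.
Expected weeks from Critical to Severe: 2.0833.

2.0833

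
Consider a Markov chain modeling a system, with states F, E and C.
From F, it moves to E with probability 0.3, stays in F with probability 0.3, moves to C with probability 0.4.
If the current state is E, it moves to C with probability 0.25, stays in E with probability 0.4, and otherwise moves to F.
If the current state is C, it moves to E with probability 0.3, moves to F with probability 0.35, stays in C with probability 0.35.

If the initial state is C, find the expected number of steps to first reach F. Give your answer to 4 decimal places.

2.8571

Let t(s) be the expected number of steps to first reach F from state s, with t(F) = 0. Conditioning on the first step:
t(E) = 1 + 0.4·t(E) + 0.25·t(C)
t(C) = 1 + 0.3·t(E) + 0.35·t(C)
Solving: t(E) = 2.8571, t(C) = 2.8571.
Expected steps from C to F: 2.8571.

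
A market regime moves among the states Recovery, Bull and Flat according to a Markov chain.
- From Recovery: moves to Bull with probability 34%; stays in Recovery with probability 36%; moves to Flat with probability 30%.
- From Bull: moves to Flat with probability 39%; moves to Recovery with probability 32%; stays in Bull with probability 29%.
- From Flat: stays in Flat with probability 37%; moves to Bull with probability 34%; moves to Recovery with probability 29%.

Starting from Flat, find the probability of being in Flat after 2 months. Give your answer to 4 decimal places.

0.3565

Sum over the intermediate state after 1 month:
P = P(Flat→Recovery)·P(Recovery→Flat) + P(Flat→Bull)·P(Bull→Flat) + P(Flat→Flat)·P(Flat→Flat)
  = 0.29×0.3 + 0.34×0.39 + 0.37×0.37
  = 0.0870 + 0.1326 + 0.1369 = 0.3565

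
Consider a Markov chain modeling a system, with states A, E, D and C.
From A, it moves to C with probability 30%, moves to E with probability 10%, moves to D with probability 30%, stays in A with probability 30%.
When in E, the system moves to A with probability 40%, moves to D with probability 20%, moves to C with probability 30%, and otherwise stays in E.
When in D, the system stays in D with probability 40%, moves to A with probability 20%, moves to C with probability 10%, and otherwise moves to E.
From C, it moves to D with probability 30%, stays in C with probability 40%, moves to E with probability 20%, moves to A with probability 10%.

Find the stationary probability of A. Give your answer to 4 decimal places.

0.2349

Let the stationary distribution be π with π = πP and π_1 + π_2 + π_3 + π_4 = 1.
π_1 = 0.3·π_1 + 0.4·π_2 + 0.2·π_3 + 0.1·π_4
π_2 = 0.1·π_1 + 0.1·π_2 + 0.3·π_3 + 0.2·π_4
π_3 = 0.3·π_1 + 0.2·π_2 + 0.4·π_3 + 0.3·π_4
Solving with the normalization constraint gives π = (0.2349, 0.1889, 0.3123, 0.2639).
So the stationary probability of A is 0.2349.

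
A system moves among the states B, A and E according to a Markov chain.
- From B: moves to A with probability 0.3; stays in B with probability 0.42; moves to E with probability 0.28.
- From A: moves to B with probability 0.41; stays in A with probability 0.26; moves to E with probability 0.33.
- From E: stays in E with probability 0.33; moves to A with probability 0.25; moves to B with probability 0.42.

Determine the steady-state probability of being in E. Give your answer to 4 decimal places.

Let the stationary distribution be π with π = πP and π_1 + π_2 + π_3 = 1.
π_1 = 0.42·π_1 + 0.41·π_2 + 0.42·π_3
π_2 = 0.3·π_1 + 0.26·π_2 + 0.25·π_3
Solving with the normalization constraint gives π = (0.4173, 0.2736, 0.3091).
So the stationary probability of E is 0.3091.

0.3091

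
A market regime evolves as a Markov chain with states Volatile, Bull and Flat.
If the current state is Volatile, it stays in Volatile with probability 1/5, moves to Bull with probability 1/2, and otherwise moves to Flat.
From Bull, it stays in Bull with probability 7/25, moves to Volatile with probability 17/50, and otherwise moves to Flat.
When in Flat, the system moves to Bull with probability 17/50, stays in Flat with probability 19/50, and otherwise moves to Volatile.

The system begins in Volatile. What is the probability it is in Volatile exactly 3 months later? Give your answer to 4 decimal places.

Propagate the distribution vector 3 months from Volatile.
After 0 months: (1.0000, 0.0000, 0.0000)
After 1 month: (0.2000, 0.5000, 0.3000)
After 2 months: (0.2940, 0.3420, 0.3640)
After 3 months: (0.2770, 0.3665, 0.3565)
P(in Volatile after 3 months) = 0.2770

0.2770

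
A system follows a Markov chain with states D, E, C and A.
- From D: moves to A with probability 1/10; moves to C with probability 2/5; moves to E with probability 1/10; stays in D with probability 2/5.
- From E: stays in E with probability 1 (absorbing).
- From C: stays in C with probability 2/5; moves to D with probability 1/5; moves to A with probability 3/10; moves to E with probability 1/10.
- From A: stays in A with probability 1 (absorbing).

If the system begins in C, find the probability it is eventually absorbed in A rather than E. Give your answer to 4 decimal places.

0.7143

Let h(s) be the probability of absorption at A starting from transient state s. Then h(A) = 1 and h(E) = 0. By first-step analysis:
h(D) = 0.4·h(D) + 0.1·0 + 0.4·h(C) + 0.1·1
h(C) = 0.2·h(D) + 0.1·0 + 0.4·h(C) + 0.3·1
Solving: h(D) = 0.6429, h(C) = 0.7143.
Starting from C, the probability is 0.7143.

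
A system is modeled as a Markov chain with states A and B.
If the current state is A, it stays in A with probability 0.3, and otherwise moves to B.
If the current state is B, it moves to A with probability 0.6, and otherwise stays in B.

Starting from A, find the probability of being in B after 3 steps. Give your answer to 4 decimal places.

0.5530

Propagate the distribution vector 3 steps from A.
After 0 steps: (1.0000, 0.0000)
After 1 step: (0.3000, 0.7000)
After 2 steps: (0.5100, 0.4900)
After 3 steps: (0.4470, 0.5530)
P(in B after 3 steps) = 0.5530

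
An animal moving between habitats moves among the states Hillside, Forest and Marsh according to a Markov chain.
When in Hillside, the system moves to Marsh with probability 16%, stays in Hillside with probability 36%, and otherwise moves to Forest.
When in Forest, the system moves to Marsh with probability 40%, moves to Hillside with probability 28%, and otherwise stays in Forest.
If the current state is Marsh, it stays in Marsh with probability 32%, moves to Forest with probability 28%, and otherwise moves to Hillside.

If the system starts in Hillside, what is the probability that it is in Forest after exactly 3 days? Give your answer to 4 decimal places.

Propagate the distribution vector 3 days from Hillside.
After 0 days: (1.0000, 0.0000, 0.0000)
After 1 day: (0.3600, 0.4800, 0.1600)
After 2 days: (0.3280, 0.3712, 0.3008)
After 3 days: (0.3423, 0.3604, 0.2972)
P(in Forest after 3 days) = 0.3604

0.3604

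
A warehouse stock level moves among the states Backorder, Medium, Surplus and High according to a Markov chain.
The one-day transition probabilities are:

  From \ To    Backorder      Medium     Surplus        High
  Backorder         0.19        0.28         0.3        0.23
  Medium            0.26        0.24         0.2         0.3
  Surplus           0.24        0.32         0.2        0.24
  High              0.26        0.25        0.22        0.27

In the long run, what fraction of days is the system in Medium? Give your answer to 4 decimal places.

Let the stationary distribution be π with π = πP and π_1 + π_2 + π_3 + π_4 = 1.
π_1 = 0.19·π_1 + 0.26·π_2 + 0.24·π_3 + 0.26·π_4
π_2 = 0.28·π_1 + 0.24·π_2 + 0.32·π_3 + 0.25·π_4
π_3 = 0.3·π_1 + 0.2·π_2 + 0.2·π_3 + 0.22·π_4
Solving with the normalization constraint gives π = (0.2387, 0.2705, 0.2291, 0.2617).
So the stationary probability of Medium is 0.2705.

0.2705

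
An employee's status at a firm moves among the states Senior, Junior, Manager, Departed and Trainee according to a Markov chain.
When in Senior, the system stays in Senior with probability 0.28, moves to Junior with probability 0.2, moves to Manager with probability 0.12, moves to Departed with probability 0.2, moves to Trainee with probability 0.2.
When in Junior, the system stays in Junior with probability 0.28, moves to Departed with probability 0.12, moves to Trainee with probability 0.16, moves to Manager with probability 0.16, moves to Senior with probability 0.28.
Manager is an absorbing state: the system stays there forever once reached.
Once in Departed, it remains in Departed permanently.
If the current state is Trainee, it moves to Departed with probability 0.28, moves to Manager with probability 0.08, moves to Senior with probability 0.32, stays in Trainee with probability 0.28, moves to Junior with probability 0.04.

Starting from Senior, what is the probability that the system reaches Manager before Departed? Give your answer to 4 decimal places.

Let h(s) be the probability of absorption at Manager starting from transient state s. Then h(Manager) = 1 and h(Departed) = 0. By first-step analysis:
h(Senior) = 0.28·h(Senior) + 0.2·h(Junior) + 0.12·1 + 0.2·0 + 0.2·h(Trainee)
h(Junior) = 0.28·h(Senior) + 0.28·h(Junior) + 0.16·1 + 0.12·0 + 0.16·h(Trainee)
h(Trainee) = 0.32·h(Senior) + 0.04·h(Junior) + 0.08·1 + 0.28·0 + 0.28·h(Trainee)
Solving: h(Senior) = 0.3701, h(Junior) = 0.4327, h(Trainee) = 0.2996.
Starting from Senior, the probability is 0.3701.

0.3701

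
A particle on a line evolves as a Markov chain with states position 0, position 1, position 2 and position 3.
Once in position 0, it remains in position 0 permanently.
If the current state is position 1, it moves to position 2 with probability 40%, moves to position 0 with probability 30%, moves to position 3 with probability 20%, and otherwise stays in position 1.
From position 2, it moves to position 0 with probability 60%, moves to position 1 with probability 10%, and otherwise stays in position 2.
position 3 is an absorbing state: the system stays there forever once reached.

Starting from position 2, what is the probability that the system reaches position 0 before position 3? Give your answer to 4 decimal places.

0.9661

Let h(s) be the probability of absorption at position 0 starting from transient state s. Then h(position 0) = 1 and h(position 3) = 0. By first-step analysis:
h(position 1) = 0.3·1 + 0.1·h(position 1) + 0.4·h(position 2) + 0.2·0
h(position 2) = 0.6·1 + 0.1·h(position 1) + 0.3·h(position 2)
Solving: h(position 1) = 0.7627, h(position 2) = 0.9661.
Starting from position 2, the probability is 0.9661.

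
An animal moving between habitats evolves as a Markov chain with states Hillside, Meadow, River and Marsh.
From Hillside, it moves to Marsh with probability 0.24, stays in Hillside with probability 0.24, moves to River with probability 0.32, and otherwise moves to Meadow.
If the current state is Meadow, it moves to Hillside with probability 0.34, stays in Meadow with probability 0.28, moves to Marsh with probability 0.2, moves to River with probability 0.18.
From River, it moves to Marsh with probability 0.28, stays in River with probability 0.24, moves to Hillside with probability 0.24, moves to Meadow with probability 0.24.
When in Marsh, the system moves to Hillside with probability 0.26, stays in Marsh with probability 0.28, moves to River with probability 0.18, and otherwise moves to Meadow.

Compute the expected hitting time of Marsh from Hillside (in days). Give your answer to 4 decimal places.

4.1407

Let t(s) be the expected number of days to first reach Marsh from state s, with t(Marsh) = 0. Conditioning on the first day:
t(Hillside) = 1 + 0.24·t(Hillside) + 0.2·t(Meadow) + 0.32·t(River)
t(Meadow) = 1 + 0.34·t(Hillside) + 0.28·t(Meadow) + 0.18·t(River)
t(River) = 1 + 0.24·t(Hillside) + 0.24·t(Meadow) + 0.24·t(River)
Solving: t(Hillside) = 4.1407, t(Meadow) = 4.3429, t(River) = 3.9948.
Expected days from Hillside to Marsh: 4.1407.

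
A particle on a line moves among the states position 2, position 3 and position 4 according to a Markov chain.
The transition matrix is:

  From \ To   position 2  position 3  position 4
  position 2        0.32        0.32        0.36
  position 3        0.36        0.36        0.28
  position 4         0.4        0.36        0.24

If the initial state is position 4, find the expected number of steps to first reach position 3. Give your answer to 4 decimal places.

Let t(s) be the expected number of steps to first reach position 3 from state s, with t(position 3) = 0. Conditioning on the first step:
t(position 2) = 1 + 0.32·t(position 2) + 0.36·t(position 4)
t(position 4) = 1 + 0.4·t(position 2) + 0.24·t(position 4)
Solving: t(position 2) = 3.0043, t(position 4) = 2.8970.
Expected steps from position 4 to position 3: 2.8970.

2.8970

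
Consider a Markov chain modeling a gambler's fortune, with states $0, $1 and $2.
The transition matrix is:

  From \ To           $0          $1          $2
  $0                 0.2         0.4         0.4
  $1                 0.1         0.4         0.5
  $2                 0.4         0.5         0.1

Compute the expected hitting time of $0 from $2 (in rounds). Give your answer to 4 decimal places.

Let t(s) be the expected number of rounds to first reach $0 from state s, with t($0) = 0. Conditioning on the first round:
t($1) = 1 + 0.4·t($1) + 0.5·t($2)
t($2) = 1 + 0.5·t($1) + 0.1·t($2)
Solving: t($1) = 4.8276, t($2) = 3.7931.
Expected rounds from $2 to $0: 3.7931.

3.7931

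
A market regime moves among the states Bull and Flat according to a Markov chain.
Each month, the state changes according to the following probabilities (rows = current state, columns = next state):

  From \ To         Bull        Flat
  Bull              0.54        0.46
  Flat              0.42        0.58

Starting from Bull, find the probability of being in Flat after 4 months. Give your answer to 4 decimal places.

Propagate the distribution vector 4 months from Bull.
After 0 months: (1.0000, 0.0000)
After 1 month: (0.5400, 0.4600)
After 2 months: (0.4848, 0.5152)
After 3 months: (0.4782, 0.5218)
After 4 months: (0.4774, 0.5226)
P(in Flat after 4 months) = 0.5226

0.5226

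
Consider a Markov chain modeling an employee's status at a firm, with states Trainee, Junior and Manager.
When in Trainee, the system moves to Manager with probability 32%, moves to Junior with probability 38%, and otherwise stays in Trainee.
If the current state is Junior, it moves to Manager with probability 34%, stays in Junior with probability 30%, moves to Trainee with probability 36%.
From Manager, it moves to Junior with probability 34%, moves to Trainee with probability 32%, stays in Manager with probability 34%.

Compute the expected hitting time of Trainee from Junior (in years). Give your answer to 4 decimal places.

Let t(s) be the expected number of years to first reach Trainee from state s, with t(Trainee) = 0. Conditioning on the first year:
t(Junior) = 1 + 0.3·t(Junior) + 0.34·t(Manager)
t(Manager) = 1 + 0.34·t(Junior) + 0.34·t(Manager)
Solving: t(Junior) = 2.8868, t(Manager) = 3.0023.
Expected years from Junior to Trainee: 2.8868.

2.8868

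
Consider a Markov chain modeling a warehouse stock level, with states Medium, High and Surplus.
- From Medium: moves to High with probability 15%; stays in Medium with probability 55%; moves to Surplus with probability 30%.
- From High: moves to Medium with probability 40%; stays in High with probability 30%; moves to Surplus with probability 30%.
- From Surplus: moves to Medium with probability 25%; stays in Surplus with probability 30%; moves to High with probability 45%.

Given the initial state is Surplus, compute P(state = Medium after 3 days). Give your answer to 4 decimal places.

0.4139

Propagate the distribution vector 3 days from Surplus.
After 0 days: (0.0000, 0.0000, 1.0000)
After 1 day: (0.2500, 0.4500, 0.3000)
After 2 days: (0.3925, 0.3075, 0.3000)
After 3 days: (0.4139, 0.2861, 0.3000)
P(in Medium after 3 days) = 0.4139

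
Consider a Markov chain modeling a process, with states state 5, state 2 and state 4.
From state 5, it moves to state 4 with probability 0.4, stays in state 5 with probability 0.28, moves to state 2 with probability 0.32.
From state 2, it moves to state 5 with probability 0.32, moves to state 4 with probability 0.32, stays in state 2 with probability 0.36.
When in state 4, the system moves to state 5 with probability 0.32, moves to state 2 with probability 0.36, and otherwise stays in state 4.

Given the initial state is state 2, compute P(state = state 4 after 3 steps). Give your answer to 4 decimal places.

Propagate the distribution vector 3 steps from state 2.
After 0 steps: (0.0000, 1.0000, 0.0000)
After 1 step: (0.3200, 0.3600, 0.3200)
After 2 steps: (0.3072, 0.3472, 0.3456)
After 3 steps: (0.3077, 0.3477, 0.3446)
P(in state 4 after 3 steps) = 0.3446

0.3446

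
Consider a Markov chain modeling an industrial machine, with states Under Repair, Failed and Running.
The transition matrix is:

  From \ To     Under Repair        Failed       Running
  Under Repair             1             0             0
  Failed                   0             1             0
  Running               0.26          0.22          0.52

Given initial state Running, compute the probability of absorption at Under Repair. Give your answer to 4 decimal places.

Let h(s) be the probability of absorption at Under Repair starting from transient state s. Then h(Under Repair) = 1 and h(Failed) = 0. By first-step analysis:
h(Running) = 0.26·1 + 0.22·0 + 0.52·h(Running)
Solving: h(Running) = 0.5417.
Starting from Running, the probability is 0.5417.

0.5417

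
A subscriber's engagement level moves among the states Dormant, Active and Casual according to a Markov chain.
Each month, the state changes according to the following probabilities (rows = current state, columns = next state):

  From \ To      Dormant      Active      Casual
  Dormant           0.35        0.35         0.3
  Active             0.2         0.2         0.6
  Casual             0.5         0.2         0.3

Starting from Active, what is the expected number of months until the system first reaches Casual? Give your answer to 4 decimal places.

Let t(s) be the expected number of months to first reach Casual from state s, with t(Casual) = 0. Conditioning on the first month:
t(Dormant) = 1 + 0.35·t(Dormant) + 0.35·t(Active)
t(Active) = 1 + 0.2·t(Dormant) + 0.2·t(Active)
Solving: t(Dormant) = 2.5556, t(Active) = 1.8889.
Expected months from Active to Casual: 1.8889.

1.8889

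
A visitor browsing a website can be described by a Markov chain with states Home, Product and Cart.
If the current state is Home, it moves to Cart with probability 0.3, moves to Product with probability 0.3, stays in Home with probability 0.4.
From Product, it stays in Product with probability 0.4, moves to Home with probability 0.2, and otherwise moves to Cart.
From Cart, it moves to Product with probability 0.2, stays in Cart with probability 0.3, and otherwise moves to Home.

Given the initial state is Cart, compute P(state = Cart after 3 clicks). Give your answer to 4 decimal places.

Propagate the distribution vector 3 clicks from Cart.
After 0 clicks: (0.0000, 0.0000, 1.0000)
After 1 click: (0.5000, 0.2000, 0.3000)
After 2 clicks: (0.3900, 0.2900, 0.3200)
After 3 clicks: (0.3740, 0.2970, 0.3290)
P(in Cart after 3 clicks) = 0.3290

0.3290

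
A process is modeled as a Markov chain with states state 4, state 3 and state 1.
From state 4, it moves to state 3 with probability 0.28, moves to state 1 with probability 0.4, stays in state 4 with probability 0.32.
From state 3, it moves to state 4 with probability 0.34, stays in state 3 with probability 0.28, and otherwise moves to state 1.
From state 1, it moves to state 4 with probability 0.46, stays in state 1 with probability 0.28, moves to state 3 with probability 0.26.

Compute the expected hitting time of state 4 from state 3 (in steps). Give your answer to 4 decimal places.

Let t(s) be the expected number of steps to first reach state 4 from state s, with t(state 4) = 0. Conditioning on the first step:
t(state 3) = 1 + 0.28·t(state 3) + 0.38·t(state 1)
t(state 1) = 1 + 0.26·t(state 3) + 0.28·t(state 1)
Solving: t(state 3) = 2.6215, t(state 1) = 2.3356.
Expected steps from state 3 to state 4: 2.6215.

2.6215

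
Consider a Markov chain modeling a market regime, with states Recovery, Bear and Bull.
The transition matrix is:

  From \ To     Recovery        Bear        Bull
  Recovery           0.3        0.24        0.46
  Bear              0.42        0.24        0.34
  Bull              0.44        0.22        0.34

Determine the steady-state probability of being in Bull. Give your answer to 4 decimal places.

Let the stationary distribution be π with π = πP and π_1 + π_2 + π_3 = 1.
π_1 = 0.3·π_1 + 0.42·π_2 + 0.44·π_3
π_2 = 0.24·π_1 + 0.24·π_2 + 0.22·π_3
Solving with the normalization constraint gives π = (0.3819, 0.2323, 0.3858).
So the stationary probability of Bull is 0.3858.

0.3858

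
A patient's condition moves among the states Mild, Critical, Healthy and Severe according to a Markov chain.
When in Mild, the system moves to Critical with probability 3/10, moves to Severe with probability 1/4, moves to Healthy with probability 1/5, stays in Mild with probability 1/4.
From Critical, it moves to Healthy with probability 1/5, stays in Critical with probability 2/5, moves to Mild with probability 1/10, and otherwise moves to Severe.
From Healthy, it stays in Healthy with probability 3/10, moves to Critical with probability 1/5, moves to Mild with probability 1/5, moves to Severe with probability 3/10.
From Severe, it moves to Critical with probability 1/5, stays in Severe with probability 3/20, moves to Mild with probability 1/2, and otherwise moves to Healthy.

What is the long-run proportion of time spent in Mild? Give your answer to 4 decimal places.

0.2596

Let the stationary distribution be π with π = πP and π_1 + π_2 + π_3 + π_4 = 1.
π_1 = 0.25·π_1 + 0.1·π_2 + 0.2·π_3 + 0.5·π_4
π_2 = 0.3·π_1 + 0.4·π_2 + 0.2·π_3 + 0.2·π_4
π_3 = 0.2·π_1 + 0.2·π_2 + 0.3·π_3 + 0.15·π_4
Solving with the normalization constraint gives π = (0.2596, 0.2825, 0.2084, 0.2496).
So the stationary probability of Mild is 0.2596.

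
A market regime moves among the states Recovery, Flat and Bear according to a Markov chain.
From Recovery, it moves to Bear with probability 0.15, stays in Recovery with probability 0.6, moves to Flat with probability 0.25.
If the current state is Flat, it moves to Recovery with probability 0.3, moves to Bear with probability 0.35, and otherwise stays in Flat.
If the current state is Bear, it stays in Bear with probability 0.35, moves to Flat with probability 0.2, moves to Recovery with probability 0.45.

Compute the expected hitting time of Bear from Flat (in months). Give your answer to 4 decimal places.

Let t(s) be the expected number of months to first reach Bear from state s, with t(Bear) = 0. Conditioning on the first month:
t(Recovery) = 1 + 0.6·t(Recovery) + 0.25·t(Flat)
t(Flat) = 1 + 0.3·t(Recovery) + 0.35·t(Flat)
Solving: t(Recovery) = 4.8649, t(Flat) = 3.7838.
Expected months from Flat to Bear: 3.7838.

3.7838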